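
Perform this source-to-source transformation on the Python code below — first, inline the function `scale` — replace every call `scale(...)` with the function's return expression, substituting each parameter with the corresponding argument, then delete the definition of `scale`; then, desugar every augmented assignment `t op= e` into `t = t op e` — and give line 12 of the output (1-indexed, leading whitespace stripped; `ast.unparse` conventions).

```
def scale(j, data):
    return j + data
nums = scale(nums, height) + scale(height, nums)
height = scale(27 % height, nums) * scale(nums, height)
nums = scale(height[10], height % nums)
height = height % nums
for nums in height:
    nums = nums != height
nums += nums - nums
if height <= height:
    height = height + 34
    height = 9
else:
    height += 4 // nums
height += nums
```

Transformed code:
nums = nums + height + (height + nums)
height = (27 % height + nums) * (nums + height)
nums = height[10] + height % nums
height = height % nums
for nums in height:
    nums = nums != height
nums = nums + (nums - nums)
if height <= height:
    height = height + 34
    height = 9
else:
    height = height + 4 // nums
height = height + nums

height = height + 4 // nums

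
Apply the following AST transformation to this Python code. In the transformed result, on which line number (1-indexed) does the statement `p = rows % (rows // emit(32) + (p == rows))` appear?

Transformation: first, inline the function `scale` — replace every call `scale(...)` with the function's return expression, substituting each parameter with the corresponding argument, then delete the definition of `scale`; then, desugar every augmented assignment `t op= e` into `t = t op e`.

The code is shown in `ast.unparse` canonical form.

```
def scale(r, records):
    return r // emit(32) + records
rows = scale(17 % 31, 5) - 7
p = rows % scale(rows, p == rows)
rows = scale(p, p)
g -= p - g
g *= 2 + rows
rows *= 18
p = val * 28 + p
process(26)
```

2

Transformed code:
rows = 17 % 31 // emit(32) + 5 - 7
p = rows % (rows // emit(32) + (p == rows))
rows = p // emit(32) + p
g = g - (p - g)
g = g * (2 + rows)
rows = rows * 18
p = val * 28 + p
process(26)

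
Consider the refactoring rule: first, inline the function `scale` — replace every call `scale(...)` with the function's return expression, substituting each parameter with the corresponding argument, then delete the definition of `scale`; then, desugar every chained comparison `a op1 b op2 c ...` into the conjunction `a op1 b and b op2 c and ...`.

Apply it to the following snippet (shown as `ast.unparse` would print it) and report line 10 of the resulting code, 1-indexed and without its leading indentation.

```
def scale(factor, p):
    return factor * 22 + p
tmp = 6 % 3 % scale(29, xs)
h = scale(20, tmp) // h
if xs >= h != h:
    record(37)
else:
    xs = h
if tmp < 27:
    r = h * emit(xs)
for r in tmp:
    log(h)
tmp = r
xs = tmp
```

log(h)

Transformed code:
tmp = 6 % 3 % (29 * 22 + xs)
h = (20 * 22 + tmp) // h
if xs >= h and h != h:
    record(37)
else:
    xs = h
if tmp < 27:
    r = h * emit(xs)
for r in tmp:
    log(h)
tmp = r
xs = tmp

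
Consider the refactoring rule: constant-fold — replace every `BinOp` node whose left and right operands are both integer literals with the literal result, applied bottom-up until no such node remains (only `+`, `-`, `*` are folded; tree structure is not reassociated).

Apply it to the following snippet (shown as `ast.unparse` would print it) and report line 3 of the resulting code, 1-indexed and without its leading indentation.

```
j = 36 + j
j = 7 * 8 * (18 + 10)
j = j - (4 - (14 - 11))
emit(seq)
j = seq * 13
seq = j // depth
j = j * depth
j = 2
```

Transformed code:
j = 36 + j
j = 1568
j = j - 1
emit(seq)
j = seq * 13
seq = j // depth
j = j * depth
j = 2

j = j - 1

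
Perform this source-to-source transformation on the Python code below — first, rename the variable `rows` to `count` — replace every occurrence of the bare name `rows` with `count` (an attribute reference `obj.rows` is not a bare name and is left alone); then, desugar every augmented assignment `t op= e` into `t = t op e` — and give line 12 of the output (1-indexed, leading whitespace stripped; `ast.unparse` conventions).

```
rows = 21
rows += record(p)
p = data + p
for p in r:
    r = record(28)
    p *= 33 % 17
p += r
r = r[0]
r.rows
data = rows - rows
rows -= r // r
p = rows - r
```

Transformed code:
count = 21
count = count + record(p)
p = data + p
for p in r:
    r = record(28)
    p = p * (33 % 17)
p = p + r
r = r[0]
r.rows
data = count - count
count = count - r // r
p = count - r

p = count - r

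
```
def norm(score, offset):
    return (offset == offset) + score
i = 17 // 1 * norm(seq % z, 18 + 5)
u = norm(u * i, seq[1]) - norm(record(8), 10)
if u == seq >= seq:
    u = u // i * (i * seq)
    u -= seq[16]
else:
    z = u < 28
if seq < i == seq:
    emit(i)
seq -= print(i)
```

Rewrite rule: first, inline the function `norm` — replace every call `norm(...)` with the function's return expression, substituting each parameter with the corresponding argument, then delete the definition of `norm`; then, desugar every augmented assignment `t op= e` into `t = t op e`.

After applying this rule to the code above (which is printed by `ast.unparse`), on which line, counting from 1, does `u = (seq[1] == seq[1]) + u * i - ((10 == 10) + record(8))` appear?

Transformed code:
i = 17 // 1 * ((18 + 5 == 18 + 5) + seq % z)
u = (seq[1] == seq[1]) + u * i - ((10 == 10) + record(8))
if u == seq >= seq:
    u = u // i * (i * seq)
    u = u - seq[16]
else:
    z = u < 28
if seq < i == seq:
    emit(i)
seq = seq - print(i)

2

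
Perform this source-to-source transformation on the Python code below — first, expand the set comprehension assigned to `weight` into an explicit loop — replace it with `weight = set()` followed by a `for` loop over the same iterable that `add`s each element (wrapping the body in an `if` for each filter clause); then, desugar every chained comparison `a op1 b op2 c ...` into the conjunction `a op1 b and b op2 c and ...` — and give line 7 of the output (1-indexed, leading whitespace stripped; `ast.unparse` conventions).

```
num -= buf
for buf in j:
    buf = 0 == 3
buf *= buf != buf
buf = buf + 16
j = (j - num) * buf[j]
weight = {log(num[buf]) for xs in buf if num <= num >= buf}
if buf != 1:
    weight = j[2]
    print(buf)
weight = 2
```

Transformed code:
num -= buf
for buf in j:
    buf = 0 == 3
buf *= buf != buf
buf = buf + 16
j = (j - num) * buf[j]
weight = set()
for xs in buf:
    if num <= num and num >= buf:
        weight.add(log(num[buf]))
if buf != 1:
    weight = j[2]
    print(buf)
weight = 2

weight = set()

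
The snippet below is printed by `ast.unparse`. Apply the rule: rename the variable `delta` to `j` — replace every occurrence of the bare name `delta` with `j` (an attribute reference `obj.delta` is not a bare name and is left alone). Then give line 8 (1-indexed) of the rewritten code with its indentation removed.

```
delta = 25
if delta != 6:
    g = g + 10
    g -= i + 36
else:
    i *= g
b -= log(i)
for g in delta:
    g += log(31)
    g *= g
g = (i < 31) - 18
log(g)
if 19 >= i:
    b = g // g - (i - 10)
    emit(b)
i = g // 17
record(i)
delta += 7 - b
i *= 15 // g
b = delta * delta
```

Transformed code:
j = 25
if j != 6:
    g = g + 10
    g -= i + 36
else:
    i *= g
b -= log(i)
for g in j:
    g += log(31)
    g *= g
g = (i < 31) - 18
log(g)
if 19 >= i:
    b = g // g - (i - 10)
    emit(b)
i = g // 17
record(i)
j += 7 - b
i *= 15 // g
b = j * j

for g in j:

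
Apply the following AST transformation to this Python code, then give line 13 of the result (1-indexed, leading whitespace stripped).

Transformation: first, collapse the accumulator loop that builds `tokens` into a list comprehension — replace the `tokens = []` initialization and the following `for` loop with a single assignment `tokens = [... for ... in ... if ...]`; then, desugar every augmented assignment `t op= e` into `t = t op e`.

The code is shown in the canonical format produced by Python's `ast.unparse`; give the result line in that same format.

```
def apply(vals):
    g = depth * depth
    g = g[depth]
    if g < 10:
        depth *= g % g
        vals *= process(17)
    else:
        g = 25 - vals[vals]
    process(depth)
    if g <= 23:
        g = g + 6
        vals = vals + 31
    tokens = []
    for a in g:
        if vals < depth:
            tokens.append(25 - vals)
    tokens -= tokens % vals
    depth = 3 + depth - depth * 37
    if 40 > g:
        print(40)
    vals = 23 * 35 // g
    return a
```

tokens = [25 - vals for a in g if vals < depth]

Transformed code:
def apply(vals):
    g = depth * depth
    g = g[depth]
    if g < 10:
        depth = depth * (g % g)
        vals = vals * process(17)
    else:
        g = 25 - vals[vals]
    process(depth)
    if g <= 23:
        g = g + 6
        vals = vals + 31
    tokens = [25 - vals for a in g if vals < depth]
    tokens = tokens - tokens % vals
    depth = 3 + depth - depth * 37
    if 40 > g:
        print(40)
    vals = 23 * 35 // g
    return a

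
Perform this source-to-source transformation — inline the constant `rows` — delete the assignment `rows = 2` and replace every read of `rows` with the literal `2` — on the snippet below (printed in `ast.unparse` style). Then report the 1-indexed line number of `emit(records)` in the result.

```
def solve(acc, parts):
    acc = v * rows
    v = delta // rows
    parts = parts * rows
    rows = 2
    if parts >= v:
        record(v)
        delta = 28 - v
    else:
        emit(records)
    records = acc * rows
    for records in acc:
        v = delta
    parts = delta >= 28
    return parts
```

9

Transformed code:
def solve(acc, parts):
    acc = v * 2
    v = delta // 2
    parts = parts * 2
    if parts >= v:
        record(v)
        delta = 28 - v
    else:
        emit(records)
    records = acc * 2
    for records in acc:
        v = delta
    parts = delta >= 28
    return parts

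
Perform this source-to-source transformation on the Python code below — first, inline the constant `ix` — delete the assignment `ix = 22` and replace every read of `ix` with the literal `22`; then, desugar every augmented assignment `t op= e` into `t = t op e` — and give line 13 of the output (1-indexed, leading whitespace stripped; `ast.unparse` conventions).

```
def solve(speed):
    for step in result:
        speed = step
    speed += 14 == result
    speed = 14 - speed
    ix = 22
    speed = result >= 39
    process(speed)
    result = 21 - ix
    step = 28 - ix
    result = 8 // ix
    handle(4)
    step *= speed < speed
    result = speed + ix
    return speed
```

Transformed code:
def solve(speed):
    for step in result:
        speed = step
    speed = speed + (14 == result)
    speed = 14 - speed
    speed = result >= 39
    process(speed)
    result = 21 - 22
    step = 28 - 22
    result = 8 // 22
    handle(4)
    step = step * (speed < speed)
    result = speed + 22
    return speed

result = speed + 22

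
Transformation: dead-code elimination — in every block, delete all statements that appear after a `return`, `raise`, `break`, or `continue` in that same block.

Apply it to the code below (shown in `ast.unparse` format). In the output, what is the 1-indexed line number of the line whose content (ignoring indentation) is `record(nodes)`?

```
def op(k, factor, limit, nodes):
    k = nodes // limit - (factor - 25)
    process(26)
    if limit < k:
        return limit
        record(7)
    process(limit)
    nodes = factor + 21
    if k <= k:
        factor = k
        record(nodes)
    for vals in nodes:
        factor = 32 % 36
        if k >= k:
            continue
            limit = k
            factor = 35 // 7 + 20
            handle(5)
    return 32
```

10

Transformed code:
def op(k, factor, limit, nodes):
    k = nodes // limit - (factor - 25)
    process(26)
    if limit < k:
        return limit
    process(limit)
    nodes = factor + 21
    if k <= k:
        factor = k
        record(nodes)
    for vals in nodes:
        factor = 32 % 36
        if k >= k:
            continue
    return 32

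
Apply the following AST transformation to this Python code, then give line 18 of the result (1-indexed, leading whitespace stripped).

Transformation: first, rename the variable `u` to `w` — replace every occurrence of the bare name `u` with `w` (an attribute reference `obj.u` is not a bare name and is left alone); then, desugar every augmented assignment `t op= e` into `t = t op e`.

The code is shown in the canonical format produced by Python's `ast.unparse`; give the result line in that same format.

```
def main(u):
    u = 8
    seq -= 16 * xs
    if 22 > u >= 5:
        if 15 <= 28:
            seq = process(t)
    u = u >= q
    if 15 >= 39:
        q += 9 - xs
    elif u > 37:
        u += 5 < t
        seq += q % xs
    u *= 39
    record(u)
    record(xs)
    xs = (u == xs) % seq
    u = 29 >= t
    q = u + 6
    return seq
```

q = w + 6

Transformed code:
def main(w):
    w = 8
    seq = seq - 16 * xs
    if 22 > w >= 5:
        if 15 <= 28:
            seq = process(t)
    w = w >= q
    if 15 >= 39:
        q = q + (9 - xs)
    elif w > 37:
        w = w + (5 < t)
        seq = seq + q % xs
    w = w * 39
    record(w)
    record(xs)
    xs = (w == xs) % seq
    w = 29 >= t
    q = w + 6
    return seq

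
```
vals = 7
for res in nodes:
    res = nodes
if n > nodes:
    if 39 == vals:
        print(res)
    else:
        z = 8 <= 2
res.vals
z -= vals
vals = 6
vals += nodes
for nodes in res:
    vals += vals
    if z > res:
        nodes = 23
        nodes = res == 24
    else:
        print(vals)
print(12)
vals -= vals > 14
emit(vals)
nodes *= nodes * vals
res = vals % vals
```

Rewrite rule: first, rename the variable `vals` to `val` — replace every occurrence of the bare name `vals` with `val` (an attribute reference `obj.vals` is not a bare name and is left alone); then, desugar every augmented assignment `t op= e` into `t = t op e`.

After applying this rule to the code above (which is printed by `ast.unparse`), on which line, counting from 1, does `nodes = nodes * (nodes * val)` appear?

23

Transformed code:
val = 7
for res in nodes:
    res = nodes
if n > nodes:
    if 39 == val:
        print(res)
    else:
        z = 8 <= 2
res.vals
z = z - val
val = 6
val = val + nodes
for nodes in res:
    val = val + val
    if z > res:
        nodes = 23
        nodes = res == 24
    else:
        print(val)
print(12)
val = val - (val > 14)
emit(val)
nodes = nodes * (nodes * val)
res = val % val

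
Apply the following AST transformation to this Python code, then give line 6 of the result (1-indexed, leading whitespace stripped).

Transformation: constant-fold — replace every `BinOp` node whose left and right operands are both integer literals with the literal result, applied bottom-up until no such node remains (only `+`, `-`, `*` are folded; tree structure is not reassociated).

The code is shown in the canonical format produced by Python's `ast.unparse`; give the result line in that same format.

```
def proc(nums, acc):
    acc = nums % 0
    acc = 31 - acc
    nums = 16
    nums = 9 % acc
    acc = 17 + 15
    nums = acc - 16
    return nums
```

acc = 32

Transformed code:
def proc(nums, acc):
    acc = nums % 0
    acc = 31 - acc
    nums = 16
    nums = 9 % acc
    acc = 32
    nums = acc - 16
    return nums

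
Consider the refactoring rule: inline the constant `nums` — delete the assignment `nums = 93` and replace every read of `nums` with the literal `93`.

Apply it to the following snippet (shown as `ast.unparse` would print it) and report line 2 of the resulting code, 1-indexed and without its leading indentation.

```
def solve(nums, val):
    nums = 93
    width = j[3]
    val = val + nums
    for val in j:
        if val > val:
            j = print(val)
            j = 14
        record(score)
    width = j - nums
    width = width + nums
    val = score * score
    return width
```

width = j[3]

Transformed code:
def solve(nums, val):
    width = j[3]
    val = val + 93
    for val in j:
        if val > val:
            j = print(val)
            j = 14
        record(score)
    width = j - 93
    width = width + 93
    val = score * score
    return width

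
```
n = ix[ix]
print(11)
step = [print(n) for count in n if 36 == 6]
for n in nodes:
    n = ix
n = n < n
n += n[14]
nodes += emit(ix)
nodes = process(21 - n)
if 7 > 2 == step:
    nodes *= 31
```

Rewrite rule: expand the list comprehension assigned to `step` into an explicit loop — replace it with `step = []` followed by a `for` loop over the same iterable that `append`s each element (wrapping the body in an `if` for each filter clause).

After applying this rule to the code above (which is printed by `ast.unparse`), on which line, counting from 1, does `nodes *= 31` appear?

14

Transformed code:
n = ix[ix]
print(11)
step = []
for count in n:
    if 36 == 6:
        step.append(print(n))
for n in nodes:
    n = ix
n = n < n
n += n[14]
nodes += emit(ix)
nodes = process(21 - n)
if 7 > 2 == step:
    nodes *= 31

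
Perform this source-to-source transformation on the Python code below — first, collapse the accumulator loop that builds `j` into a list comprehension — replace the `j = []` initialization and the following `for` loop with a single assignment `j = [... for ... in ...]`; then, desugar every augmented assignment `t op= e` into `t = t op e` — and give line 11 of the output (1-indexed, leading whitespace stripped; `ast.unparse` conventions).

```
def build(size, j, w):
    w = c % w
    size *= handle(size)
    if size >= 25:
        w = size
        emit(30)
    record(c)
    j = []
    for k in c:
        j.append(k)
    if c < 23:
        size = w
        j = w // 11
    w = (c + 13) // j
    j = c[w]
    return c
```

Transformed code:
def build(size, j, w):
    w = c % w
    size = size * handle(size)
    if size >= 25:
        w = size
        emit(30)
    record(c)
    j = [k for k in c]
    if c < 23:
        size = w
        j = w // 11
    w = (c + 13) // j
    j = c[w]
    return c

j = w // 11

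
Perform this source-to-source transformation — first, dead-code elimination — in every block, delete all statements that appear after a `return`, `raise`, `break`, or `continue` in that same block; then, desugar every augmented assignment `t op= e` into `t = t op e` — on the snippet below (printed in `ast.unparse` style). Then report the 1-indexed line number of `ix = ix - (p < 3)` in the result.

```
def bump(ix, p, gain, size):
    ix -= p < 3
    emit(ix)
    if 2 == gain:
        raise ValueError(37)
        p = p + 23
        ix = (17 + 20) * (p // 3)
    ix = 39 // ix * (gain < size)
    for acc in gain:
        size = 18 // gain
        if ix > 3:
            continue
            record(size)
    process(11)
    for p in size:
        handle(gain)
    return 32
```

Transformed code:
def bump(ix, p, gain, size):
    ix = ix - (p < 3)
    emit(ix)
    if 2 == gain:
        raise ValueError(37)
    ix = 39 // ix * (gain < size)
    for acc in gain:
        size = 18 // gain
        if ix > 3:
            continue
    process(11)
    for p in size:
        handle(gain)
    return 32

2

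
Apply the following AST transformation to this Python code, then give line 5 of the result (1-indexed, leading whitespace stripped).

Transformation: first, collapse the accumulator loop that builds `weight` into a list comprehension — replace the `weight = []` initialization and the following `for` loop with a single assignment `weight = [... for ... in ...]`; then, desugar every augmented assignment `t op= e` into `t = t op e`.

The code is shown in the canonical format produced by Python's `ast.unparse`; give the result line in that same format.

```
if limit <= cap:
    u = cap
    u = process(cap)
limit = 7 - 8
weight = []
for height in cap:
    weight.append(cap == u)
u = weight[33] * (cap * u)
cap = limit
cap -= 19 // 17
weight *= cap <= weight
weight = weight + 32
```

Transformed code:
if limit <= cap:
    u = cap
    u = process(cap)
limit = 7 - 8
weight = [cap == u for height in cap]
u = weight[33] * (cap * u)
cap = limit
cap = cap - 19 // 17
weight = weight * (cap <= weight)
weight = weight + 32

weight = [cap == u for height in cap]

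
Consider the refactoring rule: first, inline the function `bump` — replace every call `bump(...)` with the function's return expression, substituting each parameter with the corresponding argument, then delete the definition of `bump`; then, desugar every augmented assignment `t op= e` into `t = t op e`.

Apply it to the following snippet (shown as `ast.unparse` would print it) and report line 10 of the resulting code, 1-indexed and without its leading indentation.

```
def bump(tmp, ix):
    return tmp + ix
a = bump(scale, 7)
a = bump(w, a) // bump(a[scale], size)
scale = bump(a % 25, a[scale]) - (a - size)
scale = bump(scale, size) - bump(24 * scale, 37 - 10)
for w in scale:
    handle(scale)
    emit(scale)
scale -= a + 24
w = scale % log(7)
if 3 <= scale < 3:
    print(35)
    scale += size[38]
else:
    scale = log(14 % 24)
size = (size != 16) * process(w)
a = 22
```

Transformed code:
a = scale + 7
a = (w + a) // (a[scale] + size)
scale = a % 25 + a[scale] - (a - size)
scale = scale + size - (24 * scale + (37 - 10))
for w in scale:
    handle(scale)
    emit(scale)
scale = scale - (a + 24)
w = scale % log(7)
if 3 <= scale < 3:
    print(35)
    scale = scale + size[38]
else:
    scale = log(14 % 24)
size = (size != 16) * process(w)
a = 22

if 3 <= scale < 3:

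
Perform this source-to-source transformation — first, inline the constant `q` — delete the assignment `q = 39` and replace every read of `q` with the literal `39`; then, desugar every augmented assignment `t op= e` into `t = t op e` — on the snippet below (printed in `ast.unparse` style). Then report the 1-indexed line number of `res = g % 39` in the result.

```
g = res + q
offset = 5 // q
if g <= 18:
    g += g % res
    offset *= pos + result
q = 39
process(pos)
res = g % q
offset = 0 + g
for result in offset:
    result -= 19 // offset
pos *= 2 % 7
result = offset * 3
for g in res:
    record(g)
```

7

Transformed code:
g = res + 39
offset = 5 // 39
if g <= 18:
    g = g + g % res
    offset = offset * (pos + result)
process(pos)
res = g % 39
offset = 0 + g
for result in offset:
    result = result - 19 // offset
pos = pos * (2 % 7)
result = offset * 3
for g in res:
    record(g)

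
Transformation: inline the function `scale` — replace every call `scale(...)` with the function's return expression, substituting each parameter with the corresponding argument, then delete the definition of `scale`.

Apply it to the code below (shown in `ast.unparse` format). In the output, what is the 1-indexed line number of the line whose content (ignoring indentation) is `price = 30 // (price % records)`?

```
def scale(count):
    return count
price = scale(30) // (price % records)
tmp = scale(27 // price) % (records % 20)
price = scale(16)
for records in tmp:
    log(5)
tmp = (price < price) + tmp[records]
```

Transformed code:
price = 30 // (price % records)
tmp = 27 // price % (records % 20)
price = 16
for records in tmp:
    log(5)
tmp = (price < price) + tmp[records]

1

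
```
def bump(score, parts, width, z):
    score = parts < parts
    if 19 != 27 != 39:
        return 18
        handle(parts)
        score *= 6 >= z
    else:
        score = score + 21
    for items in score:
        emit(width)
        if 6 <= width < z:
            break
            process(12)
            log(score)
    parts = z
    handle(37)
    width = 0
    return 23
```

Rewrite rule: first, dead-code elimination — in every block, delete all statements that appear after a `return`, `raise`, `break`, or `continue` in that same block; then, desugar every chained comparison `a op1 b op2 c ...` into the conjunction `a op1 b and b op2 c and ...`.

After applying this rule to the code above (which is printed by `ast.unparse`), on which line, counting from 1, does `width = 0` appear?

13

Transformed code:
def bump(score, parts, width, z):
    score = parts < parts
    if 19 != 27 and 27 != 39:
        return 18
    else:
        score = score + 21
    for items in score:
        emit(width)
        if 6 <= width and width < z:
            break
    parts = z
    handle(37)
    width = 0
    return 23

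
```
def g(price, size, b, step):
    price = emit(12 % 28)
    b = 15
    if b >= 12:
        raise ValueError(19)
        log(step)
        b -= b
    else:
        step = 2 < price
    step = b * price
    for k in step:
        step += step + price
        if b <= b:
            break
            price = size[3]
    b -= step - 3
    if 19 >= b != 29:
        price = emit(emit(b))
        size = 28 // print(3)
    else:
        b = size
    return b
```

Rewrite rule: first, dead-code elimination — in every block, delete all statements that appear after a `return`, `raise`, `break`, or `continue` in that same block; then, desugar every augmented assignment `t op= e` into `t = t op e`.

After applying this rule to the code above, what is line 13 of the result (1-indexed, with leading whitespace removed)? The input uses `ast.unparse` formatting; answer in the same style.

Transformed code:
def g(price, size, b, step):
    price = emit(12 % 28)
    b = 15
    if b >= 12:
        raise ValueError(19)
    else:
        step = 2 < price
    step = b * price
    for k in step:
        step = step + (step + price)
        if b <= b:
            break
    b = b - (step - 3)
    if 19 >= b != 29:
        price = emit(emit(b))
        size = 28 // print(3)
    else:
        b = size
    return b

b = b - (step - 3)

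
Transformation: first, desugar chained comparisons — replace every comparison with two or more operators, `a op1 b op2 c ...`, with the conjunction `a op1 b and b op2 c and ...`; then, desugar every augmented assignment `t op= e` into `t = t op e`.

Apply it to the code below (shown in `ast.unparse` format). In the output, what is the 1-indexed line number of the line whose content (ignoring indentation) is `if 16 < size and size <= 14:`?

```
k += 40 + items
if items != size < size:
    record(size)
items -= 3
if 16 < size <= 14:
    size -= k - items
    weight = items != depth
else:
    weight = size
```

5

Transformed code:
k = k + (40 + items)
if items != size and size < size:
    record(size)
items = items - 3
if 16 < size and size <= 14:
    size = size - (k - items)
    weight = items != depth
else:
    weight = size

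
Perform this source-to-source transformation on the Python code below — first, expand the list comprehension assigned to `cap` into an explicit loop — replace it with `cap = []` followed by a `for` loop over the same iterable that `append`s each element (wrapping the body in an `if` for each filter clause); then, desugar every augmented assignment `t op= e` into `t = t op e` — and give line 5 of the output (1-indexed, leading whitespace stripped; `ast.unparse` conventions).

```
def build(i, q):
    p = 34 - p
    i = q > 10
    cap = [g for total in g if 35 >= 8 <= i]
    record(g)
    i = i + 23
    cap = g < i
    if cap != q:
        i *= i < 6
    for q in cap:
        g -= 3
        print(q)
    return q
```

Transformed code:
def build(i, q):
    p = 34 - p
    i = q > 10
    cap = []
    for total in g:
        if 35 >= 8 <= i:
            cap.append(g)
    record(g)
    i = i + 23
    cap = g < i
    if cap != q:
        i = i * (i < 6)
    for q in cap:
        g = g - 3
        print(q)
    return q

for total in g:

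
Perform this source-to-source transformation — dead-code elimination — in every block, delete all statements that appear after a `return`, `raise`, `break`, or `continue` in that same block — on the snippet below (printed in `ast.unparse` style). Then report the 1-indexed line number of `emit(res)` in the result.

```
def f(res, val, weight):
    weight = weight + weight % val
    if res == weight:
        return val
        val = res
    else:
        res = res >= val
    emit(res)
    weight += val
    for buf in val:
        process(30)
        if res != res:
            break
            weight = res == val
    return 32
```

7

Transformed code:
def f(res, val, weight):
    weight = weight + weight % val
    if res == weight:
        return val
    else:
        res = res >= val
    emit(res)
    weight += val
    for buf in val:
        process(30)
        if res != res:
            break
    return 32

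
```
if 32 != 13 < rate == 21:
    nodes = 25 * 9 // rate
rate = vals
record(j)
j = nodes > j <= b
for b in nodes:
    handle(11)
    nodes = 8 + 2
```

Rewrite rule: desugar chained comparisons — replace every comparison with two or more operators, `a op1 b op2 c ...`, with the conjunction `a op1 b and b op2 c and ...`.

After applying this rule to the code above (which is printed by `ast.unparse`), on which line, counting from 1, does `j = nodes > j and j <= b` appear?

Transformed code:
if 32 != 13 and 13 < rate and (rate == 21):
    nodes = 25 * 9 // rate
rate = vals
record(j)
j = nodes > j and j <= b
for b in nodes:
    handle(11)
    nodes = 8 + 2

5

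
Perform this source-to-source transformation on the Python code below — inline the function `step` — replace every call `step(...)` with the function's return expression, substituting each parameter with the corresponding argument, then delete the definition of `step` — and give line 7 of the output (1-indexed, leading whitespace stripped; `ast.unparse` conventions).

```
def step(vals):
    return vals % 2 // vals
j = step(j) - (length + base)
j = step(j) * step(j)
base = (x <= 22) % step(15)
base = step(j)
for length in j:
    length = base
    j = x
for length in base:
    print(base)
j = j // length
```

j = x

Transformed code:
j = j % 2 // j - (length + base)
j = j % 2 // j * (j % 2 // j)
base = (x <= 22) % (15 % 2 // 15)
base = j % 2 // j
for length in j:
    length = base
    j = x
for length in base:
    print(base)
j = j // length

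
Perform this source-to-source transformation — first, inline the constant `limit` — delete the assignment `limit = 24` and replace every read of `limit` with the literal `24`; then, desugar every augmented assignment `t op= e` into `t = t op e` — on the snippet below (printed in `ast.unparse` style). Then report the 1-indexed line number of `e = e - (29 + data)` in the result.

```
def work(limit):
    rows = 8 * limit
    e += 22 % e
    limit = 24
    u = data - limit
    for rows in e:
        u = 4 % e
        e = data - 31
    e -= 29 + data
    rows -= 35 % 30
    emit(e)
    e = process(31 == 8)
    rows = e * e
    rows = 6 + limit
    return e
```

8

Transformed code:
def work(limit):
    rows = 8 * 24
    e = e + 22 % e
    u = data - 24
    for rows in e:
        u = 4 % e
        e = data - 31
    e = e - (29 + data)
    rows = rows - 35 % 30
    emit(e)
    e = process(31 == 8)
    rows = e * e
    rows = 6 + 24
    return e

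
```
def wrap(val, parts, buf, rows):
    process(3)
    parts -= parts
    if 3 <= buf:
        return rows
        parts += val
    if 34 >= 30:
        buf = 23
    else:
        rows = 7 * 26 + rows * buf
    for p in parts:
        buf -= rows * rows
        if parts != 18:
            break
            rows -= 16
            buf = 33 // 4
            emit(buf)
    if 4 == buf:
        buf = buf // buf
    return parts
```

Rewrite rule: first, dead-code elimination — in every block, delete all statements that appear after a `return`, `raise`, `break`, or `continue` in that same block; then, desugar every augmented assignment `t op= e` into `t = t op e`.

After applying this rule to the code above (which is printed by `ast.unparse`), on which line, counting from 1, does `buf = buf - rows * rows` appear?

11

Transformed code:
def wrap(val, parts, buf, rows):
    process(3)
    parts = parts - parts
    if 3 <= buf:
        return rows
    if 34 >= 30:
        buf = 23
    else:
        rows = 7 * 26 + rows * buf
    for p in parts:
        buf = buf - rows * rows
        if parts != 18:
            break
    if 4 == buf:
        buf = buf // buf
    return parts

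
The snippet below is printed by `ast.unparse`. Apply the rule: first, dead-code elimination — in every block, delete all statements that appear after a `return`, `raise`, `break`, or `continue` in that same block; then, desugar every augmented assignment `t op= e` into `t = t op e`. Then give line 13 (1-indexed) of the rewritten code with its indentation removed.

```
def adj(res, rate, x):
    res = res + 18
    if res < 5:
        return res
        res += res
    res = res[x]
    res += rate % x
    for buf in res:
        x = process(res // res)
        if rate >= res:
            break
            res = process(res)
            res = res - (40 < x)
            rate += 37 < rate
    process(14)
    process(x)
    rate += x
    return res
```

rate = rate + x

Transformed code:
def adj(res, rate, x):
    res = res + 18
    if res < 5:
        return res
    res = res[x]
    res = res + rate % x
    for buf in res:
        x = process(res // res)
        if rate >= res:
            break
    process(14)
    process(x)
    rate = rate + x
    return res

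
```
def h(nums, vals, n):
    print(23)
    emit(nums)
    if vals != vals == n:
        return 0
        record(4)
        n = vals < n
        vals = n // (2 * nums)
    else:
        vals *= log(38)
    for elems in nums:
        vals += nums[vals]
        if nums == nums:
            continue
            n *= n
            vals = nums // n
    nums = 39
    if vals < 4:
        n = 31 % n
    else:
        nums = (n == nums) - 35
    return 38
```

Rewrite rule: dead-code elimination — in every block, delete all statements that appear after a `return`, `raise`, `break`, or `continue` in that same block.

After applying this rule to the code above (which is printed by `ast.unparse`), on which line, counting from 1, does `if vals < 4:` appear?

Transformed code:
def h(nums, vals, n):
    print(23)
    emit(nums)
    if vals != vals == n:
        return 0
    else:
        vals *= log(38)
    for elems in nums:
        vals += nums[vals]
        if nums == nums:
            continue
    nums = 39
    if vals < 4:
        n = 31 % n
    else:
        nums = (n == nums) - 35
    return 38

13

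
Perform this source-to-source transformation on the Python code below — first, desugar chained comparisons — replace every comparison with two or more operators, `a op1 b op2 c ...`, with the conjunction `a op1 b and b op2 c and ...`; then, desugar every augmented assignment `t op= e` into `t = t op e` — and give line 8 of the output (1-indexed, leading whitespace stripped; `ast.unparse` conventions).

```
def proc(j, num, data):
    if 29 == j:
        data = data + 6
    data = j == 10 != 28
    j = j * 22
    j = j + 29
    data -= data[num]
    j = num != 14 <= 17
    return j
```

j = num != 14 and 14 <= 17

Transformed code:
def proc(j, num, data):
    if 29 == j:
        data = data + 6
    data = j == 10 and 10 != 28
    j = j * 22
    j = j + 29
    data = data - data[num]
    j = num != 14 and 14 <= 17
    return j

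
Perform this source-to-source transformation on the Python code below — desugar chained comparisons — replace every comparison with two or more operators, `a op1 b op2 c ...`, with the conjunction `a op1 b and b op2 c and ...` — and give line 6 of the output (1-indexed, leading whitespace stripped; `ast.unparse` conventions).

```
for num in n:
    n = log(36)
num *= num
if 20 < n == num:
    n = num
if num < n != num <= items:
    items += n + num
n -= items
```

if num < n and n != num and (num <= items):

Transformed code:
for num in n:
    n = log(36)
num *= num
if 20 < n and n == num:
    n = num
if num < n and n != num and (num <= items):
    items += n + num
n -= items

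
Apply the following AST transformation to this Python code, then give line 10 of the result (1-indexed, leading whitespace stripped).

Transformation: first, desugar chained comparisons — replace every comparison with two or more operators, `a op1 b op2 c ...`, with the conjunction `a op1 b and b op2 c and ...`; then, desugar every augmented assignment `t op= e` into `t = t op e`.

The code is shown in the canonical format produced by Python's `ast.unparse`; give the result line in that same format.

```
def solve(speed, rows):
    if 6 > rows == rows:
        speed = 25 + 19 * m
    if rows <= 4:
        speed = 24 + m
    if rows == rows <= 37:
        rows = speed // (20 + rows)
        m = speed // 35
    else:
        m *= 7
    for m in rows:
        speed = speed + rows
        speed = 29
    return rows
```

Transformed code:
def solve(speed, rows):
    if 6 > rows and rows == rows:
        speed = 25 + 19 * m
    if rows <= 4:
        speed = 24 + m
    if rows == rows and rows <= 37:
        rows = speed // (20 + rows)
        m = speed // 35
    else:
        m = m * 7
    for m in rows:
        speed = speed + rows
        speed = 29
    return rows

m = m * 7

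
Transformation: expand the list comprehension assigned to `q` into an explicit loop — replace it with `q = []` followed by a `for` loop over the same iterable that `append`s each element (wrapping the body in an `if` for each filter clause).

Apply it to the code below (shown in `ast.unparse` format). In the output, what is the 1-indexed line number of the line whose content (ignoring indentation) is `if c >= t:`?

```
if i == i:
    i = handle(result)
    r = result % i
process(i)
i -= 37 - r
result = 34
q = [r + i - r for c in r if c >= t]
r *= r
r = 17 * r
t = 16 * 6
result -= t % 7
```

Transformed code:
if i == i:
    i = handle(result)
    r = result % i
process(i)
i -= 37 - r
result = 34
q = []
for c in r:
    if c >= t:
        q.append(r + i - r)
r *= r
r = 17 * r
t = 16 * 6
result -= t % 7

9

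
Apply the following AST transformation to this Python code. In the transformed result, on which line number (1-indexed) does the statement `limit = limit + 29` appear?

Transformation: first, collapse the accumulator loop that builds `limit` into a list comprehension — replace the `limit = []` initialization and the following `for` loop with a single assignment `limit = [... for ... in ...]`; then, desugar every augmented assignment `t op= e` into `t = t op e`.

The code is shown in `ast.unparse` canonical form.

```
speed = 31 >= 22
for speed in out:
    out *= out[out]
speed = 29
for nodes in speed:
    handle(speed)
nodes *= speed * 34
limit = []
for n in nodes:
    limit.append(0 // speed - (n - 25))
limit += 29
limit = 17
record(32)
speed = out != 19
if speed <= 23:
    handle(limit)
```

Transformed code:
speed = 31 >= 22
for speed in out:
    out = out * out[out]
speed = 29
for nodes in speed:
    handle(speed)
nodes = nodes * (speed * 34)
limit = [0 // speed - (n - 25) for n in nodes]
limit = limit + 29
limit = 17
record(32)
speed = out != 19
if speed <= 23:
    handle(limit)

9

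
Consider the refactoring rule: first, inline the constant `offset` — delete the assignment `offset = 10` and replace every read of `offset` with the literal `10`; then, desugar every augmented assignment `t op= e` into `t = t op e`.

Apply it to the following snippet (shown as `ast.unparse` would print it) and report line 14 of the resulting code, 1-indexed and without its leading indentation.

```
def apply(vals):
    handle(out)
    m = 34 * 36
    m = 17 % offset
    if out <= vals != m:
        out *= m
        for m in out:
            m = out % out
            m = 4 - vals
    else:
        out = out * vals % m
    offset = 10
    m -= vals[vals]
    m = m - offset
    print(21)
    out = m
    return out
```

print(21)

Transformed code:
def apply(vals):
    handle(out)
    m = 34 * 36
    m = 17 % 10
    if out <= vals != m:
        out = out * m
        for m in out:
            m = out % out
            m = 4 - vals
    else:
        out = out * vals % m
    m = m - vals[vals]
    m = m - 10
    print(21)
    out = m
    return out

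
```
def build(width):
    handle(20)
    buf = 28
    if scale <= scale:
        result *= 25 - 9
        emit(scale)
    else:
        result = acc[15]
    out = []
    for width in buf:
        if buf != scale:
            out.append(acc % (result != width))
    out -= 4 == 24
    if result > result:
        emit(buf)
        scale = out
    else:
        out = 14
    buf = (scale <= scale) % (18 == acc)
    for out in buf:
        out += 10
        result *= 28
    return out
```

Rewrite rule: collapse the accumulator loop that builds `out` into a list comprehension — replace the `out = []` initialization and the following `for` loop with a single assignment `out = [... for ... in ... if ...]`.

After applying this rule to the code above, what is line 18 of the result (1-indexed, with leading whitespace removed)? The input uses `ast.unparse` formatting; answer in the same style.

out += 10

Transformed code:
def build(width):
    handle(20)
    buf = 28
    if scale <= scale:
        result *= 25 - 9
        emit(scale)
    else:
        result = acc[15]
    out = [acc % (result != width) for width in buf if buf != scale]
    out -= 4 == 24
    if result > result:
        emit(buf)
        scale = out
    else:
        out = 14
    buf = (scale <= scale) % (18 == acc)
    for out in buf:
        out += 10
        result *= 28
    return out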